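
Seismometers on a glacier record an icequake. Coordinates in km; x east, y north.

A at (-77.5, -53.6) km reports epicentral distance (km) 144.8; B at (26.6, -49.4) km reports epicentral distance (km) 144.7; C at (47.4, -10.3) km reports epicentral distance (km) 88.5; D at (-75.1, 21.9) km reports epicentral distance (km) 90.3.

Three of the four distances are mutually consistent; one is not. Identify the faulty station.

B

Solve using three stations at a time. Using A, C, D (subtract circle equations pairwise → linear system) gives (x, y) ≈ (3.4, 66.5).
Distances from that point to each station vs reported:
  A: calculated 144.8 vs reported 144.8 → residual 0.0 km
  B: calculated 118.2 vs reported 144.7 → residual 26.5 km
  C: calculated 88.5 vs reported 88.5 → residual 0.0 km
  D: calculated 90.3 vs reported 90.3 → residual 0.0 km
A, C, D are mutually consistent (residuals ≈ 0); B is off by 26.5 km.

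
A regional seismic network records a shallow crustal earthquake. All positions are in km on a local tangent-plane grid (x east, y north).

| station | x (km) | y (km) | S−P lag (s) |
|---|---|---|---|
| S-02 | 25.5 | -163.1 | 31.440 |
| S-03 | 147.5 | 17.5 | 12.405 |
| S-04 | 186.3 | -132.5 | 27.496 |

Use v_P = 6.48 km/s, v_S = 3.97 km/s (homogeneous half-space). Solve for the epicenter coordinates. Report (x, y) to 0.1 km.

126.5 km east, 142.9 km north

Distance from S−P lag: d = Δt · v_P v_S / (v_P − v_S) = Δt · (6.48·3.97)/(6.48−3.97) ≈ 10.2492·Δt.
So d_S-02 = 322.24, d_S-03 = 127.14, d_S-04 = 281.81 km.
Circle about each station: (x − 25.5)² + (y + 163.1)² = 322.24²; (x − 147.5)² + (y − 17.5)² = 127.14²; (x − 186.3)² + (y + 132.5)² = 281.81².
Subtracting pairs of circle equations eliminates x²+y² and gives linear equations (the radical axes):
244.0 x + 361.2 y = 82484.68
321.6 x + 61.2 y = 49433.82
Solving the 2×2 system: x ≈ 126.5, y ≈ 142.9 km.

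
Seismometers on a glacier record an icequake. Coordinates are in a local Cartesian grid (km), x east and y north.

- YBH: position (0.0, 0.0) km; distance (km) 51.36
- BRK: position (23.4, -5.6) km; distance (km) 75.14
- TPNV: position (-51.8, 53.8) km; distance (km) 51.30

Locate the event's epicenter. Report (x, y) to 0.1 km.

(-51.3, 2.5)

Circle about each station: x² + y² = 51.36²; (x − 23.4)² + (y + 5.6)² = 75.14²; (x + 51.8)² + (y − 53.8)² = 51.30².
Subtracting pairs of circle equations eliminates x²+y² and gives linear equations (the radical axes):
46.8 x − 11.2 y = -2429.25
-103.6 x + 107.6 y = 5583.84
Solving the 2×2 system: x ≈ -51.3, y ≈ 2.5 km.
Check against YBH (with the unrounded x, y): √(x²+y²) = 51.37 ≈ 51.36 km. ✓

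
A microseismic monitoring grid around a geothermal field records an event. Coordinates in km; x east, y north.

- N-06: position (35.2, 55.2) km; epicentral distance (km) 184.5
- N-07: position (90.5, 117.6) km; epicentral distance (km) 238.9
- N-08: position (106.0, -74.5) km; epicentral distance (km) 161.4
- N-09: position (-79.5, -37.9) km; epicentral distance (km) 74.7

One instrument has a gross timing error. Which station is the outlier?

N-07

Solve using three stations at a time. Using N-06, N-08, N-09 (subtract circle equations pairwise → linear system) gives (x, y) ≈ (-52.0, -107.4).
Distances from that point to each station vs reported:
  N-06: calculated 184.5 vs reported 184.5 → residual 0.0 km
  N-07: calculated 266.3 vs reported 238.9 → residual 27.4 km
  N-08: calculated 161.4 vs reported 161.4 → residual 0.0 km
  N-09: calculated 74.7 vs reported 74.7 → residual 0.0 km
N-06, N-08, N-09 are mutually consistent (residuals ≈ 0); N-07 is off by 27.4 km.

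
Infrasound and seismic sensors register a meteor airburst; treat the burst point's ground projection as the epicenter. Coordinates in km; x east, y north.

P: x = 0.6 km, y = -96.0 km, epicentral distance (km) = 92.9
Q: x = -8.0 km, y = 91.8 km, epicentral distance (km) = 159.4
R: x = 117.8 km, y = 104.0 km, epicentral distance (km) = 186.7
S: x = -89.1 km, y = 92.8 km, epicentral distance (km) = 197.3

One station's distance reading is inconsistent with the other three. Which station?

P

Solve using three stations at a time. Using Q, R, S (subtract circle equations pairwise → linear system) gives (x, y) ≈ (32.9, -62.4).
Distances from that point to each station vs reported:
  P: calculated 46.6 vs reported 92.9 → residual 46.3 km
  Q: calculated 159.5 vs reported 159.4 → residual 0.1 km
  R: calculated 186.8 vs reported 186.7 → residual 0.1 km
  S: calculated 197.4 vs reported 197.3 → residual 0.1 km
Q, R, S are mutually consistent (residuals ≈ 0); P is off by 46.3 km.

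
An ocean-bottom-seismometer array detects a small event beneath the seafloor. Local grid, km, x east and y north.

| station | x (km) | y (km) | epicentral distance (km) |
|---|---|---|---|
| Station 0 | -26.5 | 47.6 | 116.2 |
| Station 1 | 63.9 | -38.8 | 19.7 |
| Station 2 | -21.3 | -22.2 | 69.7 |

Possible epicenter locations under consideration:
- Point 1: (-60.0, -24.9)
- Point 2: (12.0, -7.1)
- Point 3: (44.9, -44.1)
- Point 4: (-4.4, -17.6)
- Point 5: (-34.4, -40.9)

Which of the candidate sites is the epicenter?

Point 3

For each candidate, compare |candidate − station| to the reported distance:
Point 1: residuals Station 0 36.3, Station 1 105.0, Station 2 30.9 → max 105.0 km
Point 2: residuals Station 0 49.3, Station 1 41.1, Station 2 33.1 → max 49.3 km
Point 3: residuals Station 0 0.0, Station 1 0.0, Station 2 0.0 → max 0.0 km
Point 4: residuals Station 0 47.4, Station 1 51.8, Station 2 52.2 → max 52.2 km
Point 5: residuals Station 0 27.3, Station 1 78.6, Station 2 46.9 → max 78.6 km
Only Point 3 has all residuals ≈ 0.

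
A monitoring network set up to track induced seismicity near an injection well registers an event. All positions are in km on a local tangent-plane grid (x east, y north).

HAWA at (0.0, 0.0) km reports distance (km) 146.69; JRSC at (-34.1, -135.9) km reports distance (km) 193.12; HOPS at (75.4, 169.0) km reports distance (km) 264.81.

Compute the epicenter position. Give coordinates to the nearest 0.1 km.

Circle about each station: x² + y² = 146.69²; (x + 34.1)² + (y + 135.9)² = 193.12²; (x − 75.4)² + (y − 169.0)² = 264.81².
Subtracting the HAWA equation from the JRSC and HOPS equations removes the quadratic terms:
-68.2 x − 271.8 y = 3854.24
150.8 x + 338.0 y = -14360.22
Solving the 2×2 system: x ≈ -145.0, y ≈ 22.2 km.

(-145.0, 22.2)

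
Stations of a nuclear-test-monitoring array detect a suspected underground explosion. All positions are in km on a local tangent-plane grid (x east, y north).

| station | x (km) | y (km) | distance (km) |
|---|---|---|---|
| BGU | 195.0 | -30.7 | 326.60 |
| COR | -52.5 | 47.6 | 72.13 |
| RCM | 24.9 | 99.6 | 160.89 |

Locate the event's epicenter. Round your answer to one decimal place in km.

x ≈ -124.1 km, y ≈ 38.9 km

Circle about each station: (x − 195.0)² + (y + 30.7)² = 326.60²; (x + 52.5)² + (y − 47.6)² = 72.13²; (x − 24.9)² + (y − 99.6)² = 160.89².
Subtracting the BGU equation from the COR and RCM equations removes the quadratic terms:
-495.0 x + 156.6 y = 67519.34
-340.2 x + 260.6 y = 52354.65
Solving the 2×2 system: x ≈ -124.1, y ≈ 38.9 km.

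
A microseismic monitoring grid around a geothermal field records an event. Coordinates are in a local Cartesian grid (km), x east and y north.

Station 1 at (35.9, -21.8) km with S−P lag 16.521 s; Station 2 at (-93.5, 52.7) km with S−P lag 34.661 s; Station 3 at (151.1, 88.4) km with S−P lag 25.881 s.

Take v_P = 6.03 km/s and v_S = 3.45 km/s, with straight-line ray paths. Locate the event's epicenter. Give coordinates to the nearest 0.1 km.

(127.1, -118.9)

Distance from S−P lag: d = Δt · v_P v_S / (v_P − v_S) = Δt · (6.03·3.45)/(6.03−3.45) ≈ 8.0634·Δt.
So d_Station 1 = 133.21, d_Station 2 = 279.48, d_Station 3 = 208.69 km.
Circle about each station: (x − 35.9)² + (y + 21.8)² = 133.21²; (x + 93.5)² + (y − 52.7)² = 279.48²; (x − 151.1)² + (y − 88.4)² = 208.69².
Subtracting pairs of circle equations eliminates x²+y² and gives linear equations (the radical axes):
-258.8 x + 149.0 y = -50608.68
230.4 x + 220.4 y = 3075.11
Solving the 2×2 system: x ≈ 127.1, y ≈ -118.9 km.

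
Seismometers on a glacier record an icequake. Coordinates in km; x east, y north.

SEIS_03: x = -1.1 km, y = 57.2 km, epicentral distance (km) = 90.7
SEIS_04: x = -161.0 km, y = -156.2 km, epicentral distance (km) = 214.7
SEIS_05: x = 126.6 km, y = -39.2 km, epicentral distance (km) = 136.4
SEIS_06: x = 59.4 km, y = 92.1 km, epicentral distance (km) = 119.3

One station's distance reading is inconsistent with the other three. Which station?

Solve using three stations at a time. Using SEIS_04, SEIS_05, SEIS_06 (subtract circle equations pairwise → linear system) gives (x, y) ≈ (-6.1, -7.6).
Distances from that point to each station vs reported:
  SEIS_03: calculated 65.0 vs reported 90.7 → residual 25.7 km
  SEIS_04: calculated 214.7 vs reported 214.7 → residual 0.0 km
  SEIS_05: calculated 136.4 vs reported 136.4 → residual 0.0 km
  SEIS_06: calculated 119.3 vs reported 119.3 → residual 0.0 km
SEIS_04, SEIS_05, SEIS_06 are mutually consistent (residuals ≈ 0); SEIS_03 is off by 25.7 km.

SEIS_03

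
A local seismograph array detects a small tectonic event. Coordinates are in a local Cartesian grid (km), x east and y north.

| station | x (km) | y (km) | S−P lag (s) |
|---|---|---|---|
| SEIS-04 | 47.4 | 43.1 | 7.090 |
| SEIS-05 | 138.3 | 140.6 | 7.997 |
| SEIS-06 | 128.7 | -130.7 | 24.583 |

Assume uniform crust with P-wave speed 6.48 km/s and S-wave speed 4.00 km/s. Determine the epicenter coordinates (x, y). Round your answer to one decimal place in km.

58.3 km east, 116.4 km north

Distance from S−P lag: d = Δt · v_P v_S / (v_P − v_S) = Δt · (6.48·4.00)/(6.48−4.00) ≈ 10.4516·Δt.
So d_SEIS-04 = 74.10, d_SEIS-05 = 83.58, d_SEIS-06 = 256.93 km.
Circle about each station: (x − 47.4)² + (y − 43.1)² = 74.10²; (x − 138.3)² + (y − 140.6)² = 83.58²; (x − 128.7)² + (y + 130.7)² = 256.93².
Subtracting the SEIS-04 equation from the SEIS-05 and SEIS-06 equations removes the quadratic terms:
181.8 x + 195.0 y = 33296.07
162.6 x − 347.6 y = -30980.40
Solving the 2×2 system: x ≈ 58.3, y ≈ 116.4 km.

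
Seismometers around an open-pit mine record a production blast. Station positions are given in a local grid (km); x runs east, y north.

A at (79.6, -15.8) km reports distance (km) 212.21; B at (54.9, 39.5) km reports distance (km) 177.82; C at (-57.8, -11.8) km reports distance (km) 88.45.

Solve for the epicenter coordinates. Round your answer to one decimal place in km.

(-122.7, 48.3)

Circle about each station: (x − 79.6)² + (y + 15.8)² = 212.21²; (x − 54.9)² + (y − 39.5)² = 177.82²; (x + 57.8)² + (y + 11.8)² = 88.45².
Subtracting the A equation from the B and C equations removes the quadratic terms:
-49.4 x + 110.6 y = 11401.59
-274.8 x + 8.0 y = 34103.96
Solving the 2×2 system: x ≈ -122.7, y ≈ 48.3 km.
Check against A (with the unrounded x, y): √((x − 79.6)²+(y + 15.8)²) = 212.21 ≈ 212.21 km. ✓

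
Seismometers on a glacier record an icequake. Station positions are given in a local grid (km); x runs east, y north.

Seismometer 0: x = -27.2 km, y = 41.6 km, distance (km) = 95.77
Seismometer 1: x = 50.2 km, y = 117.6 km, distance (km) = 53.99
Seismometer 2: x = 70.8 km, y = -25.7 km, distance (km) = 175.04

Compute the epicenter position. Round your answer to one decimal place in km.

Circle about each station: (x + 27.2)² + (y − 41.6)² = 95.77²; (x − 50.2)² + (y − 117.6)² = 53.99²; (x − 70.8)² + (y + 25.7)² = 175.04².
Subtracting the Seismometer 0 equation from the Seismometer 1 and Seismometer 2 equations removes the quadratic terms:
154.8 x + 152.0 y = 20136.37
196.0 x − 134.6 y = -18264.38
Solving the 2×2 system: x ≈ -1.3, y ≈ 133.8 km.

x ≈ -1.3 km, y ≈ 133.8 km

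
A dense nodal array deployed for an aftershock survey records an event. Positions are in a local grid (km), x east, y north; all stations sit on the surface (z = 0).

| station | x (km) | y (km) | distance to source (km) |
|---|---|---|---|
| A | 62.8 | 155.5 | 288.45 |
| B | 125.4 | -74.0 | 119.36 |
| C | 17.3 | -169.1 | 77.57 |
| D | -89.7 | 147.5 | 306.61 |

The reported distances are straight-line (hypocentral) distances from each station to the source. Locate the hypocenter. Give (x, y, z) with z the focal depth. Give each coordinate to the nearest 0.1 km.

Each station gives a sphere (x−x_i)² + (y−y_i)² + z² = d_i² (stations at z=0).
Subtracting the A sphere from B and C: z² cancels, leaving linear equations in x and y:
125.2 x − 459.0 y = 62033.66
-91.0 x − 649.2 y = 77956.31
Solving: x ≈ 36.492, y ≈ -125.196 km (keep extra digits for the depth step; rounded: 36.5, -125.2).
Then from the A sphere: z² = 288.45² − (x − 62.8)² − (y − 155.5)² with x = 36.492, y = -125.196, so z ≈ 61.000 ≈ 61.0 km.

(36.5, -125.2, 61.0)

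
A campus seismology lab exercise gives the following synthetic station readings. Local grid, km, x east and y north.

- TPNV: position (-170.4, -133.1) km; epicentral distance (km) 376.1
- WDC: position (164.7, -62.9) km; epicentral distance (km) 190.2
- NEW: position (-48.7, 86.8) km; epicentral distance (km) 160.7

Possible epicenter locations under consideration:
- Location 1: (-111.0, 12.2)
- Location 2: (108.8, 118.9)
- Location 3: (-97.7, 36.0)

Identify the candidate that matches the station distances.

Location 2

For each candidate, compare |candidate − station| to the reported distance:
Location 1: residuals TPNV 219.1, WDC 95.5, NEW 63.5 → max 219.1 km
Location 2: residuals TPNV 0.0, WDC 0.0, NEW 0.0 → max 0.0 km
Location 3: residuals TPNV 192.0, WDC 90.2, NEW 90.1 → max 192.0 km
Only Location 2 has all residuals ≈ 0.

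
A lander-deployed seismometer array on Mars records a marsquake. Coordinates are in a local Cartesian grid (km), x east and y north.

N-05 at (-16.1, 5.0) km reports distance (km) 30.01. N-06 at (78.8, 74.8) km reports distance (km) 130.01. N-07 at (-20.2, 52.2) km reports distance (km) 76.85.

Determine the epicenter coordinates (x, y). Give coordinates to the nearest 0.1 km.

Circle about each station: (x + 16.1)² + (y − 5.0)² = 30.01²; (x − 78.8)² + (y − 74.8)² = 130.01²; (x + 20.2)² + (y − 52.2)² = 76.85².
Subtracting pairs of circle equations eliminates x²+y² and gives linear equations (the radical axes):
189.8 x + 139.6 y = -4481.73
-8.2 x + 94.4 y = -2156.65
Solving the 2×2 system: x ≈ -6.4, y ≈ -23.4 km.

(-6.4, -23.4)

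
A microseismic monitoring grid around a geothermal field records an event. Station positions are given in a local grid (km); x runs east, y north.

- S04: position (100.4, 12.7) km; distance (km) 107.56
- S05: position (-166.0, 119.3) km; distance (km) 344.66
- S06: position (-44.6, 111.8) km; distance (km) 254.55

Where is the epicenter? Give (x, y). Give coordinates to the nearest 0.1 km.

104.1 km east, -94.8 km north

Circle about each station: (x − 100.4)² + (y − 12.7)² = 107.56²; (x + 166.0)² + (y − 119.3)² = 344.66²; (x + 44.6)² + (y − 111.8)² = 254.55².
Subtracting pairs of circle equations eliminates x²+y² and gives linear equations (the radical axes):
-532.8 x + 213.2 y = -75674.32
-290.0 x + 198.2 y = -48979.60
Solving the 2×2 system: x ≈ 104.1, y ≈ -94.8 km.
Check against S04 (with the unrounded x, y): √((x − 100.4)²+(y − 12.7)²) = 107.59 ≈ 107.56 km. ✓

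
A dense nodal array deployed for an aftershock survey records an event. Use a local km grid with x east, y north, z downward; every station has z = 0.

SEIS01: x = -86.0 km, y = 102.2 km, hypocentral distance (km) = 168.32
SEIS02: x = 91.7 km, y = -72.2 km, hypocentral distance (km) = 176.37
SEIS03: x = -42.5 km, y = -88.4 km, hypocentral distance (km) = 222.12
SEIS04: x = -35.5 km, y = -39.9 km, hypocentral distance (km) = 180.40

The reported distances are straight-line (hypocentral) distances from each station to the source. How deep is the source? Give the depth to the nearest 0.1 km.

Each station gives a sphere (x−x_i)² + (y−y_i)² + z² = d_i² (stations at z=0).
Subtracting the SEIS01 sphere from SEIS02 and SEIS03: z² cancels, leaving linear equations in x and y:
355.4 x − 348.8 y = -6993.86
87.0 x − 381.2 y = -29225.70
Solving: x ≈ 71.603, y ≈ 93.009 km (keep extra digits for the depth step; rounded: 71.6, 93.0).
Then from the SEIS01 sphere: z² = 168.32² − (x + 86.0)² − (y − 102.2)² with x = 71.603, y = 93.009, so z ≈ 58.382 ≈ 58.4 km.

depth ≈ 58.4 km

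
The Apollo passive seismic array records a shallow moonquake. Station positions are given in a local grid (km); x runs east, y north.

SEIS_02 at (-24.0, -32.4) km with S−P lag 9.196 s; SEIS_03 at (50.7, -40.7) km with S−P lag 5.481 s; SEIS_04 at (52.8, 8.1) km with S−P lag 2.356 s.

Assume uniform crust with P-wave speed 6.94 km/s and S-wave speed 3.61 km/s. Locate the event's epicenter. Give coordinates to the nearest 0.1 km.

x ≈ 37.9 km, y ≈ -1.5 km

Distance from S−P lag: d = Δt · v_P v_S / (v_P − v_S) = Δt · (6.94·3.61)/(6.94−3.61) ≈ 7.5235·Δt.
So d_SEIS_02 = 69.19, d_SEIS_03 = 41.24, d_SEIS_04 = 17.73 km.
Circle about each station: (x + 24.0)² + (y + 32.4)² = 69.19²; (x − 50.7)² + (y + 40.7)² = 41.24²; (x − 52.8)² + (y − 8.1)² = 17.73².
Subtracting the SEIS_02 equation from the SEIS_03 and SEIS_04 equations removes the quadratic terms:
149.4 x − 16.6 y = 5687.74
153.6 x + 81.0 y = 5700.59
Solving the 2×2 system: x ≈ 37.9, y ≈ -1.5 km.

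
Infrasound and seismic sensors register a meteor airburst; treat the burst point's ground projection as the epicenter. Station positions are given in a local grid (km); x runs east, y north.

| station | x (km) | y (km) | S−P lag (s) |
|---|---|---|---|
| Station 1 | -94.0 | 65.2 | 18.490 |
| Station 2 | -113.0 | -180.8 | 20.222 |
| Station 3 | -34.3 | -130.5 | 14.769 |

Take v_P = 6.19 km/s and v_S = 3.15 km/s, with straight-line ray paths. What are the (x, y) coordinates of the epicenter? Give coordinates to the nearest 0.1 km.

Distance from S−P lag: d = Δt · v_P v_S / (v_P − v_S) = Δt · (6.19·3.15)/(6.19−3.15) ≈ 6.4140·Δt.
So d_Station 1 = 118.59, d_Station 2 = 129.70, d_Station 3 = 94.73 km.
Circle about each station: (x + 94.0)² + (y − 65.2)² = 118.59²; (x + 113.0)² + (y + 180.8)² = 129.70²; (x + 34.3)² + (y + 130.5)² = 94.73².
Subtracting pairs of circle equations eliminates x²+y² and gives linear equations (the radical axes):
-38.0 x − 492.0 y = 29612.10
119.4 x − 391.4 y = 10209.52
Solving the 2×2 system: x ≈ -89.2, y ≈ -53.3 km.

(-89.2, -53.3)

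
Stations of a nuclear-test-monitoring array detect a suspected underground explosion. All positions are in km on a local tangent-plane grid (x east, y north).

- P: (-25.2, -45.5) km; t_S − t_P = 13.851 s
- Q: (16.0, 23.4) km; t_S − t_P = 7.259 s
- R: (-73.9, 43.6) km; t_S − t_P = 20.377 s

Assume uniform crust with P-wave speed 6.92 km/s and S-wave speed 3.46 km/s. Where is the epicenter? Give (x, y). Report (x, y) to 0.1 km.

x ≈ 59.8 km, y ≈ -1.2 km

Distance from S−P lag: d = Δt · v_P v_S / (v_P − v_S) = Δt · (6.92·3.46)/(6.92−3.46) ≈ 6.9200·Δt.
So d_P = 95.85, d_Q = 50.23, d_R = 141.01 km.
Circle about each station: (x + 25.2)² + (y + 45.5)² = 95.85²; (x − 16.0)² + (y − 23.4)² = 50.23²; (x + 73.9)² + (y − 43.6)² = 141.01².
Subtracting pairs of circle equations eliminates x²+y² and gives linear equations (the radical axes):
82.4 x + 137.8 y = 4762.44
-97.4 x + 178.2 y = -6039.72
Solving the 2×2 system: x ≈ 59.8, y ≈ -1.2 km.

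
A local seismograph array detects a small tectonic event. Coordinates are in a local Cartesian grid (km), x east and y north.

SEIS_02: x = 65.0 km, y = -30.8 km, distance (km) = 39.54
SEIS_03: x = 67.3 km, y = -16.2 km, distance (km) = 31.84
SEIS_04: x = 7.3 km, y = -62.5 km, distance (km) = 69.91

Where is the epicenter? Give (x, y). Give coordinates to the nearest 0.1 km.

Circle about each station: (x − 65.0)² + (y + 30.8)² = 39.54²; (x − 67.3)² + (y + 16.2)² = 31.84²; (x − 7.3)² + (y + 62.5)² = 69.91².
Subtracting the SEIS_02 equation from the SEIS_03 and SEIS_04 equations removes the quadratic terms:
4.6 x + 29.2 y = 167.72
-115.4 x − 63.4 y = -4538.10
Solving the 2×2 system: x ≈ 39.6, y ≈ -0.5 km.
Check against SEIS_02 (with the unrounded x, y): √((x − 65.0)²+(y + 30.8)²) = 39.54 ≈ 39.54 km. ✓

(39.6, -0.5)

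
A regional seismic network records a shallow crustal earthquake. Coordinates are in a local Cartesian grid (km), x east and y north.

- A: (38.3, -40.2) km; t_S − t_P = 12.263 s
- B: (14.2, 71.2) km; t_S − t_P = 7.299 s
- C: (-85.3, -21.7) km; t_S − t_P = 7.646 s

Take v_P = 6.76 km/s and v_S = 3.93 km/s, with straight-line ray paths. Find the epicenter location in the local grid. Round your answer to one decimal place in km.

Distance from S−P lag: d = Δt · v_P v_S / (v_P − v_S) = Δt · (6.76·3.93)/(6.76−3.93) ≈ 9.3876·Δt.
So d_A = 115.12, d_B = 68.52, d_C = 71.78 km.
Circle about each station: (x − 38.3)² + (y + 40.2)² = 115.12²; (x − 14.2)² + (y − 71.2)² = 68.52²; (x + 85.3)² + (y + 21.7)² = 71.78².
Subtracting the A equation from the B and C equations removes the quadratic terms:
-48.2 x + 222.8 y = 10745.77
-247.2 x + 37.0 y = 12764.30
Solving the 2×2 system: x ≈ -45.9, y ≈ 38.3 km.

x ≈ -45.9 km, y ≈ 38.3 km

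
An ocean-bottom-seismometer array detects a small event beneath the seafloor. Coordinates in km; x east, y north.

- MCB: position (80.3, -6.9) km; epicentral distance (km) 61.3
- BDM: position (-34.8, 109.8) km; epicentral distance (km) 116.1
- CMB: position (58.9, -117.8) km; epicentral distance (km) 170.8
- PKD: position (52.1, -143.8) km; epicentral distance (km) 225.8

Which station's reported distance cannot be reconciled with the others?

Solve using three stations at a time. Using MCB, BDM, CMB (subtract circle equations pairwise → linear system) gives (x, y) ≈ (66.4, 52.9).
Distances from that point to each station vs reported:
  MCB: calculated 61.3 vs reported 61.3 → residual 0.0 km
  BDM: calculated 116.1 vs reported 116.1 → residual 0.0 km
  CMB: calculated 170.8 vs reported 170.8 → residual 0.0 km
  PKD: calculated 197.2 vs reported 225.8 → residual 28.6 km
MCB, BDM, CMB are mutually consistent (residuals ≈ 0); PKD is off by 28.6 km.

PKD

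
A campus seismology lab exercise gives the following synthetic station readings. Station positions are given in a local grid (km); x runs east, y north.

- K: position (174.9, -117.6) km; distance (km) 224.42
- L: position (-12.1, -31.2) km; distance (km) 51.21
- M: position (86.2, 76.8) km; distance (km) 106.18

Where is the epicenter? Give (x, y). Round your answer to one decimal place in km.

Circle about each station: (x − 174.9)² + (y + 117.6)² = 224.42²; (x + 12.1)² + (y + 31.2)² = 51.21²; (x − 86.2)² + (y − 76.8)² = 106.18².
Subtracting the K equation from the L and M equations removes the quadratic terms:
-374.0 x + 172.8 y = 4441.95
-177.4 x + 388.8 y = 7999.05
Solving the 2×2 system: x ≈ -3.0, y ≈ 19.2 km.
Check against K (with the unrounded x, y): √((x − 174.9)²+(y + 117.6)²) = 224.42 ≈ 224.42 km. ✓

x ≈ -3.0 km, y ≈ 19.2 km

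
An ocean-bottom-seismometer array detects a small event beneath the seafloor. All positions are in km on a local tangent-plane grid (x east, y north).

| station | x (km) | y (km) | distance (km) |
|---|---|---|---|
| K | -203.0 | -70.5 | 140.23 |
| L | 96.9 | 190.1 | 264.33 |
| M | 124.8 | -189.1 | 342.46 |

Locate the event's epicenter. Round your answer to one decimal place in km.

x ≈ -124.5 km, y ≈ 45.7 km

Circle about each station: (x + 203.0)² + (y + 70.5)² = 140.23²; (x − 96.9)² + (y − 190.1)² = 264.33²; (x − 124.8)² + (y + 189.1)² = 342.46².
Subtracting the K equation from the L and M equations removes the quadratic terms:
599.8 x + 521.2 y = -50857.53
655.6 x − 237.2 y = -92459.80
Solving the 2×2 system: x ≈ -124.5, y ≈ 45.7 km.
Check against K (with the unrounded x, y): √((x + 203.0)²+(y + 70.5)²) = 140.23 ≈ 140.23 km. ✓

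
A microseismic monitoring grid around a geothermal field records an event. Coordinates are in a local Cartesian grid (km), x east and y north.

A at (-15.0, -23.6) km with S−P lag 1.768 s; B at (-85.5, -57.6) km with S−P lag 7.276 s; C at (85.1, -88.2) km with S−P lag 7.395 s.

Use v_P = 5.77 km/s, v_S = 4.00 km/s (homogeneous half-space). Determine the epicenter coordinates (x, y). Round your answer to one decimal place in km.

(6.1, -32.9)

Distance from S−P lag: d = Δt · v_P v_S / (v_P − v_S) = Δt · (5.77·4.00)/(5.77−4.00) ≈ 13.0395·Δt.
So d_A = 23.05, d_B = 94.88, d_C = 96.43 km.
Circle about each station: (x + 15.0)² + (y + 23.6)² = 23.05²; (x + 85.5)² + (y + 57.6)² = 94.88²; (x − 85.1)² + (y + 88.2)² = 96.43².
Subtracting pairs of circle equations eliminates x²+y² and gives linear equations (the radical axes):
-141.0 x − 68.0 y = 1375.14
200.2 x − 129.2 y = 5471.85
Solving the 2×2 system: x ≈ 6.1, y ≈ -32.9 km.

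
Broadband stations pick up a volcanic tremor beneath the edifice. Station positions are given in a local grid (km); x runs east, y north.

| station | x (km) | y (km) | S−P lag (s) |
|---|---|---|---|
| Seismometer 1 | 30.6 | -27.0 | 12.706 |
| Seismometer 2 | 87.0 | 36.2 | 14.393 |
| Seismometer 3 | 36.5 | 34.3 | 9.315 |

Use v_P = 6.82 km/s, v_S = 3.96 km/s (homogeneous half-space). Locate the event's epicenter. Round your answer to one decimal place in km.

Distance from S−P lag: d = Δt · v_P v_S / (v_P − v_S) = Δt · (6.82·3.96)/(6.82−3.96) ≈ 9.4431·Δt.
So d_Seismometer 1 = 119.98, d_Seismometer 2 = 135.91, d_Seismometer 3 = 87.96 km.
Circle about each station: (x − 30.6)² + (y + 27.0)² = 119.98²; (x − 87.0)² + (y − 36.2)² = 135.91²; (x − 36.5)² + (y − 34.3)² = 87.96².
Subtracting pairs of circle equations eliminates x²+y² and gives linear equations (the radical axes):
112.8 x + 126.4 y = 3137.75
11.8 x + 122.6 y = 7501.62
Solving the 2×2 system: x ≈ -45.7, y ≈ 65.6 km.

x ≈ -45.7 km, y ≈ 65.6 km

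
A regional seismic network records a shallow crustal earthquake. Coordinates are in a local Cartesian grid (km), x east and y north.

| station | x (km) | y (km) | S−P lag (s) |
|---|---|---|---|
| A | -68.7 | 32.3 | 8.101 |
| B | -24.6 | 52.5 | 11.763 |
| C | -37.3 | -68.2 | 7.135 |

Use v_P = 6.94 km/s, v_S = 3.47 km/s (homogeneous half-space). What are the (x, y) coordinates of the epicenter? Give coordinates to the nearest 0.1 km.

x ≈ -56.6 km, y ≈ -22.6 km

Distance from S−P lag: d = Δt · v_P v_S / (v_P − v_S) = Δt · (6.94·3.47)/(6.94−3.47) ≈ 6.9400·Δt.
So d_A = 56.22, d_B = 81.64, d_C = 49.52 km.
Circle about each station: (x + 68.7)² + (y − 32.3)² = 56.22²; (x + 24.6)² + (y − 52.5)² = 81.64²; (x + 37.3)² + (y + 68.2)² = 49.52².
Subtracting the A equation from the B and C equations removes the quadratic terms:
88.2 x + 40.4 y = -5905.97
62.8 x − 201.0 y = 988.01
Solving the 2×2 system: x ≈ -56.6, y ≈ -22.6 km.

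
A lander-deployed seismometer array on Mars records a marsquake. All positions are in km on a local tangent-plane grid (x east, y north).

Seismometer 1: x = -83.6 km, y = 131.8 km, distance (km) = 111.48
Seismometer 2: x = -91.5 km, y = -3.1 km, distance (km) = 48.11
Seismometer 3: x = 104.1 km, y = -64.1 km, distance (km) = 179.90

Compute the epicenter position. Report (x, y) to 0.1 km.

Circle about each station: (x + 83.6)² + (y − 131.8)² = 111.48²; (x + 91.5)² + (y + 3.1)² = 48.11²; (x − 104.1)² + (y + 64.1)² = 179.90².
Subtracting pairs of circle equations eliminates x²+y² and gives linear equations (the radical axes):
-15.8 x − 269.8 y = -5865.12
375.4 x − 391.8 y = -29350.80
Solving the 2×2 system: x ≈ -52.3, y ≈ 24.8 km.

-52.3 km east, 24.8 km north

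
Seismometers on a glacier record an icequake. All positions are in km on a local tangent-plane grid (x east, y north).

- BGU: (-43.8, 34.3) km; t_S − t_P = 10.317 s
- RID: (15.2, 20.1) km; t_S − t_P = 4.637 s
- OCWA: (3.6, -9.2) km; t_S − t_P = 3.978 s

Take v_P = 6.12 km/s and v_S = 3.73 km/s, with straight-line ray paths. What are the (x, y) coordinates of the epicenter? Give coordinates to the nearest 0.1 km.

(41.0, -15.9)

Distance from S−P lag: d = Δt · v_P v_S / (v_P − v_S) = Δt · (6.12·3.73)/(6.12−3.73) ≈ 9.5513·Δt.
So d_BGU = 98.54, d_RID = 44.29, d_OCWA = 38.00 km.
Circle about each station: (x + 43.8)² + (y − 34.3)² = 98.54²; (x − 15.2)² + (y − 20.1)² = 44.29²; (x − 3.6)² + (y + 9.2)² = 38.00².
Subtracting pairs of circle equations eliminates x²+y² and gives linear equations (the radical axes):
118.0 x − 28.4 y = 5288.65
94.8 x − 87.0 y = 5268.80
Solving the 2×2 system: x ≈ 41.0, y ≈ -15.9 km.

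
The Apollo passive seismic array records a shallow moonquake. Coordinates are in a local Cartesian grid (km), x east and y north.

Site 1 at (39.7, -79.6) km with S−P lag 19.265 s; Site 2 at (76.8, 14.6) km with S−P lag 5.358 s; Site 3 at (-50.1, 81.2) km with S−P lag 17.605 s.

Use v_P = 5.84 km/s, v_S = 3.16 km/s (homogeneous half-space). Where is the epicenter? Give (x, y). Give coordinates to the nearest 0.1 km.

Distance from S−P lag: d = Δt · v_P v_S / (v_P − v_S) = Δt · (5.84·3.16)/(5.84−3.16) ≈ 6.8860·Δt.
So d_Site 1 = 132.66, d_Site 2 = 36.90, d_Site 3 = 121.23 km.
Circle about each station: (x − 39.7)² + (y + 79.6)² = 132.66²; (x − 76.8)² + (y − 14.6)² = 36.90²; (x + 50.1)² + (y − 81.2)² = 121.23².
Subtracting the Site 1 equation from the Site 2 and Site 3 equations removes the quadratic terms:
74.2 x + 188.4 y = 14436.22
-179.6 x + 321.6 y = 4093.16
Solving the 2×2 system: x ≈ 67.1, y ≈ 50.2 km.

67.1 km east, 50.2 km north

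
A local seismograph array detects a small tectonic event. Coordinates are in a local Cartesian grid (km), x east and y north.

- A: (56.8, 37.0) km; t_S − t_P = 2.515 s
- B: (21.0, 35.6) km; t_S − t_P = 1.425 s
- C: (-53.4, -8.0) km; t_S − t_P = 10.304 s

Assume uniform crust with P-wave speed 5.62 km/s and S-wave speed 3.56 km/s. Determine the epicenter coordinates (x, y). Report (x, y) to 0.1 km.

x ≈ 33.0 km, y ≈ 42.5 km

Distance from S−P lag: d = Δt · v_P v_S / (v_P − v_S) = Δt · (5.62·3.56)/(5.62−3.56) ≈ 9.7122·Δt.
So d_A = 24.43, d_B = 13.84, d_C = 100.07 km.
Circle about each station: (x − 56.8)² + (y − 37.0)² = 24.43²; (x − 21.0)² + (y − 35.6)² = 13.84²; (x + 53.4)² + (y + 8.0)² = 100.07².
Subtracting the A equation from the B and C equations removes the quadratic terms:
-71.6 x − 2.8 y = -2481.60
-220.4 x − 90.0 y = -11096.86
Solving the 2×2 system: x ≈ 33.0, y ≈ 42.5 km.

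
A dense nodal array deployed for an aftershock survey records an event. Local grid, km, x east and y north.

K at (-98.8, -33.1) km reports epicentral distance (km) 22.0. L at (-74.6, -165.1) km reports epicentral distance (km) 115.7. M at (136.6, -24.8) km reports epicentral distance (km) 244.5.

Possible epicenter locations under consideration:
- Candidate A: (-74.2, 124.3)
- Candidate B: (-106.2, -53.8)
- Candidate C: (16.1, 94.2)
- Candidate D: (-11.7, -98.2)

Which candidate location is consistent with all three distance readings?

For each candidate, compare |candidate − station| to the reported distance:
Candidate A: residuals K 137.3, L 173.7, M 13.7 → max 173.7 km
Candidate B: residuals K 0.0, L 0.0, M 0.0 → max 0.0 km
Candidate C: residuals K 149.5, L 159.0, M 75.1 → max 159.0 km
Candidate D: residuals K 86.7, L 23.9, M 79.0 → max 86.7 km
Only Candidate B has all residuals ≈ 0.

Candidate B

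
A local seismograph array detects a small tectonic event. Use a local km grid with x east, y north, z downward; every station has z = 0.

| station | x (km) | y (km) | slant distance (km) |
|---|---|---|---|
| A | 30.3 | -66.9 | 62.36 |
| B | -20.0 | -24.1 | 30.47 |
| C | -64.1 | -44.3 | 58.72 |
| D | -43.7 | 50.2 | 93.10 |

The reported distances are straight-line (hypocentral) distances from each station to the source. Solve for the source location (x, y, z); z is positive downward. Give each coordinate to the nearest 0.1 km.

x ≈ -13.9 km, y ≈ -33.3 km, depth ≈ 28.4 km

Each station gives a sphere (x−x_i)² + (y−y_i)² + z² = d_i² (stations at z=0).
Subtracting the A sphere from B and C: z² cancels, leaving linear equations in x and y:
-100.6 x + 85.6 y = -1452.54
-188.8 x + 45.2 y = 1118.33
Solving: x ≈ -13.895, y ≈ -33.299 km (keep extra digits for the depth step; rounded: -13.9, -33.3).
Then from the A sphere: z² = 62.36² − (x − 30.3)² − (y + 66.9)² with x = -13.895, y = -33.299, so z ≈ 28.400 ≈ 28.4 km.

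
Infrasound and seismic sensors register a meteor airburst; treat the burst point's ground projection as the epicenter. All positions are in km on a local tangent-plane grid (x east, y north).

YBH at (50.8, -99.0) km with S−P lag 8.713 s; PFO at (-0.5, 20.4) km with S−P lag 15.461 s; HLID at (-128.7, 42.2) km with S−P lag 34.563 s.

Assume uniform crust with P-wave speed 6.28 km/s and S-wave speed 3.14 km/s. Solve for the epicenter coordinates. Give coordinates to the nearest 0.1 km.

Distance from S−P lag: d = Δt · v_P v_S / (v_P − v_S) = Δt · (6.28·3.14)/(6.28−3.14) ≈ 6.2800·Δt.
So d_YBH = 54.72, d_PFO = 97.10, d_HLID = 217.06 km.
Circle about each station: (x − 50.8)² + (y + 99.0)² = 54.72²; (x + 0.5)² + (y − 20.4)² = 97.10²; (x + 128.7)² + (y − 42.2)² = 217.06².
Subtracting the YBH equation from the PFO and HLID equations removes the quadratic terms:
-102.6 x + 238.8 y = -18399.36
-359.0 x + 282.4 y = -38157.88
Solving the 2×2 system: x ≈ 69.0, y ≈ -47.4 km.
Check against YBH (with the unrounded x, y): √((x − 50.8)²+(y + 99.0)²) = 54.71 ≈ 54.72 km. ✓

x ≈ 69.0 km, y ≈ -47.4 km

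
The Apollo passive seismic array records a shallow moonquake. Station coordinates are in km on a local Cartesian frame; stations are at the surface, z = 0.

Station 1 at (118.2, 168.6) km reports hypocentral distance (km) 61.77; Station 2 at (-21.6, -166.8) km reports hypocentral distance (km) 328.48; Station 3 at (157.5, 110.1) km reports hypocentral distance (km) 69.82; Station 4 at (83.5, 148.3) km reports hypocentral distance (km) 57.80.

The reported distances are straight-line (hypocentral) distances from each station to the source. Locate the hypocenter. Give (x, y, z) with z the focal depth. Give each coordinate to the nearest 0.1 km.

Each station gives a sphere (x−x_i)² + (y−y_i)² + z² = d_i² (stations at z=0).
Subtracting the Station 1 sphere from Station 2 and Station 3: z² cancels, leaving linear equations in x and y:
-279.6 x − 670.8 y = -118191.98
78.6 x − 117.0 y = -6528.24
Solving: x ≈ 110.598, y ≈ 130.096 km (keep extra digits for the depth step; rounded: 110.6, 130.1).
Then from the Station 1 sphere: z² = 61.77² − (x − 118.2)² − (y − 168.6)² with x = 110.598, y = 130.096, so z ≈ 47.699 ≈ 47.7 km.

(110.6, 130.1, 47.7)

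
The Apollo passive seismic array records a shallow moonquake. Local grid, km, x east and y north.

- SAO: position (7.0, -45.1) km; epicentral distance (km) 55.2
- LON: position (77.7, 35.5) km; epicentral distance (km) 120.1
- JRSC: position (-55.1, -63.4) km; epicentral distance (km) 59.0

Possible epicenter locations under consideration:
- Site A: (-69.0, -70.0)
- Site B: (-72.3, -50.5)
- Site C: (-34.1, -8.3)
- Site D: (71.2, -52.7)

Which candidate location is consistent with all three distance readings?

For each candidate, compare |candidate − station| to the reported distance:
Site A: residuals SAO 24.8, LON 60.6, JRSC 43.6 → max 60.6 km
Site B: residuals SAO 24.3, LON 52.8, JRSC 37.5 → max 52.8 km
Site C: residuals SAO 0.0, LON 0.0, JRSC 0.0 → max 0.0 km
Site D: residuals SAO 9.4, LON 31.7, JRSC 67.8 → max 67.8 km
Only Site C has all residuals ≈ 0.

Site C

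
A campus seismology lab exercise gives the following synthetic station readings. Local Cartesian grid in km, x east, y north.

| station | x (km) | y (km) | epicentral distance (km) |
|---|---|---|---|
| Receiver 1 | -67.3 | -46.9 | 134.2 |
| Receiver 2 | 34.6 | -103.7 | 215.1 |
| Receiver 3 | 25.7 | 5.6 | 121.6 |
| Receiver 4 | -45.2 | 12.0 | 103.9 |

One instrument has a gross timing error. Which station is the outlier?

Solve using three stations at a time. Using Receiver 1, Receiver 2, Receiver 3 (subtract circle equations pairwise → linear system) gives (x, y) ≈ (-64.4, 87.3).
Distances from that point to each station vs reported:
  Receiver 1: calculated 134.2 vs reported 134.2 → residual 0.0 km
  Receiver 2: calculated 215.1 vs reported 215.1 → residual 0.0 km
  Receiver 3: calculated 121.6 vs reported 121.6 → residual 0.0 km
  Receiver 4: calculated 77.7 vs reported 103.9 → residual 26.2 km
Receiver 1, Receiver 2, Receiver 3 are mutually consistent (residuals ≈ 0); Receiver 4 is off by 26.2 km.

Receiver 4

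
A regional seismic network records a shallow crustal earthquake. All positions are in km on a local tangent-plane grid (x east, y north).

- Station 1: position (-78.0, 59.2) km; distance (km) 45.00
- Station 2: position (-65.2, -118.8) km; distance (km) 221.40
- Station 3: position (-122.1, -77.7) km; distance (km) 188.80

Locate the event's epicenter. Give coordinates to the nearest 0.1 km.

Circle about each station: (x + 78.0)² + (y − 59.2)² = 45.00²; (x + 65.2)² + (y + 118.8)² = 221.40²; (x + 122.1)² + (y + 77.7)² = 188.80².
Subtracting the Station 1 equation from the Station 2 and Station 3 equations removes the quadratic terms:
25.6 x − 356.0 y = -38217.12
-88.2 x − 273.8 y = -22263.38
Solving the 2×2 system: x ≈ -66.1, y ≈ 102.6 km.
Check against Station 1 (with the unrounded x, y): √((x + 78.0)²+(y − 59.2)²) = 45.01 ≈ 45.00 km. ✓

x ≈ -66.1 km, y ≈ 102.6 km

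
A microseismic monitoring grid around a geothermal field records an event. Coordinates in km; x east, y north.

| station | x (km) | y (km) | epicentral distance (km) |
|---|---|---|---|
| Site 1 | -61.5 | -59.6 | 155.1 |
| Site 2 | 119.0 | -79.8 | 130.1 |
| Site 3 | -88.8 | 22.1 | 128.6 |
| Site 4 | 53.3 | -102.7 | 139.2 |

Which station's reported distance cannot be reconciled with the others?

Solve using three stations at a time. Using Site 1, Site 2, Site 4 (subtract circle equations pairwise → linear system) gives (x, y) ≈ (60.4, 36.3).
Distances from that point to each station vs reported:
  Site 1: calculated 155.0 vs reported 155.1 → residual 0.1 km
  Site 2: calculated 130.0 vs reported 130.1 → residual 0.1 km
  Site 3: calculated 149.8 vs reported 128.6 → residual 21.2 km
  Site 4: calculated 139.1 vs reported 139.2 → residual 0.1 km
Site 1, Site 2, Site 4 are mutually consistent (residuals ≈ 0); Site 3 is off by 21.2 km.

Site 3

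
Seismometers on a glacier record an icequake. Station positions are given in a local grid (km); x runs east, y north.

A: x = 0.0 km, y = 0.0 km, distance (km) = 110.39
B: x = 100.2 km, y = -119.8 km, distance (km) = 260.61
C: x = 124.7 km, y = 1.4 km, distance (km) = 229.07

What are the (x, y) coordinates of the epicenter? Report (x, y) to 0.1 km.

x ≈ -99.7 km, y ≈ 47.4 km

Circle about each station: x² + y² = 110.39²; (x − 100.2)² + (y + 119.8)² = 260.61²; (x − 124.7)² + (y − 1.4)² = 229.07².
Subtracting the A equation from the B and C equations removes the quadratic terms:
200.4 x − 239.6 y = -31339.54
249.4 x + 2.8 y = -24735.06
Solving the 2×2 system: x ≈ -99.7, y ≈ 47.4 km.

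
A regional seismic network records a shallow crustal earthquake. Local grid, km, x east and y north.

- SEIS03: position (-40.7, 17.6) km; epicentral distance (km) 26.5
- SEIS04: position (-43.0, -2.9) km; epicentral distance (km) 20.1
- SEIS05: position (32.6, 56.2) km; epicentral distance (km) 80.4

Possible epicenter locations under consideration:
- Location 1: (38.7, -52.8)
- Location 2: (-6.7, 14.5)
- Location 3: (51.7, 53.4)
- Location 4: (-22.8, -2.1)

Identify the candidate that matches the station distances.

For each candidate, compare |candidate − station| to the reported distance:
Location 1: residuals SEIS03 79.6, SEIS04 75.6, SEIS05 28.8 → max 79.6 km
Location 2: residuals SEIS03 7.6, SEIS04 20.2, SEIS05 23.1 → max 23.1 km
Location 3: residuals SEIS03 72.6, SEIS04 90.1, SEIS05 61.1 → max 90.1 km
Location 4: residuals SEIS03 0.1, SEIS04 0.1, SEIS05 0.0 → max 0.1 km
Only Location 4 has all residuals ≈ 0.

Location 4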